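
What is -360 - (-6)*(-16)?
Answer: -456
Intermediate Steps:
-360 - (-6)*(-16) = -360 - 1*96 = -360 - 96 = -456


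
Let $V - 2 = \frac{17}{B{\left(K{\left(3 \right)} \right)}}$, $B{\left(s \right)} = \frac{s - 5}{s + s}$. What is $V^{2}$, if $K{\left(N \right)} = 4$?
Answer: $17956$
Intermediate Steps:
$B{\left(s \right)} = \frac{-5 + s}{2 s}$
$V = -134$ ($V = 2 + \frac{17}{\frac{1}{2} \cdot \frac{1}{4} \left(-5 + 4\right)} = 2 + \frac{17}{\frac{1}{2} \cdot \frac{1}{4} \left(-1\right)} = 2 + \frac{17}{- \frac{1}{8}} = 2 + 17 \left(-8\right) = 2 - 136 = -134$)
$V^{2} = \left(-134\right)^{2} = 17956$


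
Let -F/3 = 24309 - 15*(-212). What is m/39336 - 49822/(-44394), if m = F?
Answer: -25776391/26458824 ≈ -0.97421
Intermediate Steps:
F = -82467 (F = -3*(24309 - 15*(-212)) = -3*(24309 - 1*(-3180)) = -3*(24309 + 3180) = -3*27489 = -82467)
m = -82467
m/39336 - 49822/(-44394) = -82467/39336 - 49822/(-44394) = -82467*1/39336 - 49822*(-1/44394) = -2499/1192 + 24911/22197 = -25776391/26458824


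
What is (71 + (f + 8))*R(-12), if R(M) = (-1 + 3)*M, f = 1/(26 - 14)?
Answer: -1898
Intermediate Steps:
f = 1/12 ≈ 0.083333
R(M) = 2*M
(71 + (f + 8))*R(-12) = (71 + (1/12 + 8))*(2*(-12)) = (71 + 97/12)*(-24) = (949/12)*(-24) = -1898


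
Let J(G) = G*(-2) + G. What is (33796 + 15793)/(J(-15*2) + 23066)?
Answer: 49589/23096 ≈ 2.1471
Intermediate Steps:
J(G) = -G (J(G) = -2*G + G = -G)
(33796 + 15793)/(J(-15*2) + 23066) = (33796 + 15793)/(-(-15)*2 + 23066) = 49589/(-1*(-30) + 23066) = 49589/(30 + 23066) = 49589/23096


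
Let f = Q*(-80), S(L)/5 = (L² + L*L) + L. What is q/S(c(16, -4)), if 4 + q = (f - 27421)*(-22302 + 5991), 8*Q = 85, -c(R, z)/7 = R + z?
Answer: 461128277/70140 ≈ 6574.4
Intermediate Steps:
c(R, z) = -7*R - 7*z (c(R, z) = -7*(R + z) = -7*R - 7*z)
S(L) = 5*L + 10*L² (S(L) = 5*((L² + L*L) + L) = 5*((L² + L²) + L) = 5*(2*L² + L) = 5*(L + 2*L²) = 5*L + 10*L²)
Q = 85/8 (Q = (⅛)*85 = 85/8 ≈ 10.625)
f = -850 (f = (85/8)*(-80) = -850)
q = 461128277 (q = -4 + (-850 - 27421)*(-22302 + 5991) = -4 - 28271*(-16311) = -4 + 461128281 = 461128277)
q/S(c(16, -4)) = 461128277/((5*(-7*16 - 7*(-4))*(1 + 2*(-7*16 - 7*(-4))))) = 461128277/((5*(-112 + 28)*(1 + 2*(-112 + 28)))) = 461128277/((5*(-84)*(1 + 2*(-84)))) = 461128277/((5*(-84)*(1 - 168))) = 461128277/((5*(-84)*(-167))) = 461128277/70140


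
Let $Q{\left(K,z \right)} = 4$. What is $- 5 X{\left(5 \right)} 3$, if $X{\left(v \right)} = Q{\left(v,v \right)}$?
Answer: $-60$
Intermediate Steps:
$X{\left(v \right)} = 4$
$- 5 X{\left(5 \right)} 3 = \left(-5\right) 4 \cdot 3 = \left(-20\right) 3 = -60$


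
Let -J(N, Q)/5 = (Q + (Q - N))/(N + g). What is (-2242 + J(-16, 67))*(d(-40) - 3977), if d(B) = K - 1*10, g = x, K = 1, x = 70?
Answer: 80927758/9 ≈ 8.9920e+6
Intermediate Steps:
g = 70
J(N, Q) = -5*(-N + 2*Q)/(70 + N) (J(N, Q) = -5*(Q + (Q - N))/(N + 70) = -5*(-N + 2*Q)/(70 + N))
d(B) = -9 (d(B) = 1 - 1*10 = 1 - 10 = -9)
(-2242 + J(-16, 67))*(d(-40) - 3977) = (-2242 + 5*(-16 - 2*67)/(70 - 16))*(-9 - 3977) = (-2242 + 5*(-16 - 134)/54)*(-3986) = (-2242 + 5*(1/54)*(-150))*(-3986) = (-2242 - 125/9)*(-3986) = -20303/9*(-3986) = 80927758/9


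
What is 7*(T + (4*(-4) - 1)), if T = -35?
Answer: -364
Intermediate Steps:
7*(T + (4*(-4) - 1)) = 7*(-35 + (4*(-4) - 1)) = 7*(-35 + (-16 - 1)) = 7*(-35 - 17) = 7*(-52) = -364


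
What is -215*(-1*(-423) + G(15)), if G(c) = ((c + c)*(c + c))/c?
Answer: -103845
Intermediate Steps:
G(c) = 4*c (G(c) = ((2*c)*(2*c))/c = (4*c²)/c = 4*c)
-215*(-1*(-423) + G(15)) = -215*(-1*(-423) + 4*15) = -215*(423 + 60) = -215*483 = -103845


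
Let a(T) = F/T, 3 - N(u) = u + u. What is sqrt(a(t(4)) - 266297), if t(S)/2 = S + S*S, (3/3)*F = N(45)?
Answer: I*sqrt(106519670)/20 ≈ 516.04*I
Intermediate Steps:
N(u) = 3 - 2*u (N(u) = 3 - (u + u) = 3 - 2*u)
F = -87 (F = 3 - 2*45 = 3 - 90 = -87)
t(S) = 2*S + 2*S**2 (t(S) = 2*(S + S*S) = 2*(S + S**2) = 2*S + 2*S**2)
a(T) = -87/T
sqrt(a(t(4)) - 266297) = sqrt(-87*1/(8*(1 + 4)) - 266297) = sqrt(-87/(2*4*5) - 266297) = sqrt(-87/40 - 266297) = sqrt(-10651967/40) = I*sqrt(106519670)/20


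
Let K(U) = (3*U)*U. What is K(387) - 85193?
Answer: 364114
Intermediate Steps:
K(U) = 3*U²
K(387) - 85193 = 3*387² - 85193 = 3*149769 - 85193 = 449307 - 85193 = 364114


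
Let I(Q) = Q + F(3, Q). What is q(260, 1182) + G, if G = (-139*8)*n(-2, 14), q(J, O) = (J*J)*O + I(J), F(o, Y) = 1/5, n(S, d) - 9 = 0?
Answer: 399467261/5 ≈ 7.9894e+7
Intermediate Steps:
n(S, d) = 9 (n(S, d) = 9 + 0 = 9)
F(o, Y) = ⅕
I(Q) = ⅕ + Q (I(Q) = Q + ⅕ = ⅕ + Q)
q(J, O) = ⅕ + J + O*J² (q(J, O) = (J*J)*O + (⅕ + J) = J²*O + (⅕ + J) = O*J² + (⅕ + J) = ⅕ + J + O*J²)
G = -10008 (G = -139*8*9 = -1112*9 = -10008)
q(260, 1182) + G = (⅕ + 260 + 1182*260²) - 10008 = (⅕ + 260 + 1182*67600) - 10008 = (⅕ + 260 + 79903200) - 10008 = 399517301/5 - 10008 = 399467261/5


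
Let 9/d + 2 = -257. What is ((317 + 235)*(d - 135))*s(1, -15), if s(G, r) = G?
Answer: -19305648/259 ≈ -74539.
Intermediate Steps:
d = -9/259 (d = 9/(-2 - 257) = 9/(-259) = 9*(-1/259) = -9/259 ≈ -0.034749)
((317 + 235)*(d - 135))*s(1, -15) = ((317 + 235)*(-9/259 - 135))*1 = (552*(-34974/259))*1 = -19305648/259*1 = -19305648/259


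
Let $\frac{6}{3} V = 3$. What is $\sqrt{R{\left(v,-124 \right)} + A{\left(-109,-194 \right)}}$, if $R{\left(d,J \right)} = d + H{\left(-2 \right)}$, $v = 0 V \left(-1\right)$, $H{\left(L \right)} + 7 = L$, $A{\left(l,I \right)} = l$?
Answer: $i \sqrt{118} \approx 10.863 i$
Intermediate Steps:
$V = \frac{3}{2}$ ($V = \frac{1}{2} \cdot 3 = \frac{3}{2} \approx 1.5$)
$H{\left(L \right)} = -7 + L$
$v = 0$ ($v = 0 \cdot \frac{3}{2} \left(-1\right) = 0 \left(-1\right) = 0$)
$R{\left(d,J \right)} = -9 + d$ ($R{\left(d,J \right)} = d - 9 = -9 + d$)
$\sqrt{R{\left(v,-124 \right)} + A{\left(-109,-194 \right)}} = \sqrt{\left(-9 + 0\right) - 109} = \sqrt{-9 - 109} = \sqrt{-118} = i \sqrt{118}$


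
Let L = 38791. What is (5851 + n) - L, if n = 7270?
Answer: -25670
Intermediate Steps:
(5851 + n) - L = (5851 + 7270) - 1*38791 = 13121 - 38791 = -25670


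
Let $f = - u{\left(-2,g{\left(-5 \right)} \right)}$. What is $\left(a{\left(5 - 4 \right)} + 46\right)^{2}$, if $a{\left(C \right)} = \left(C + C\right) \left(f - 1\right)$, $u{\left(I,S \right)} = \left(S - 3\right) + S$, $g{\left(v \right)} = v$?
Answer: $4900$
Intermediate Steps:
$u{\left(I,S \right)} = -3 + 2 S$ ($u{\left(I,S \right)} = \left(-3 + S\right) + S = -3 + 2 S$)
$f = 13$ ($f = - (-3 + 2 \left(-5\right)) = - (-3 - 10) = \left(-1\right) \left(-13\right) = 13$)
$a{\left(C \right)} = 24 C$ ($a{\left(C \right)} = \left(C + C\right) \left(13 - 1\right) = 2 C 12 = 24 C$)
$\left(a{\left(5 - 4 \right)} + 46\right)^{2} = \left(24 \left(5 - 4\right) + 46\right)^{2} = \left(24 \cdot 1 + 46\right)^{2} = \left(24 + 46\right)^{2} = 70^{2} = 4900$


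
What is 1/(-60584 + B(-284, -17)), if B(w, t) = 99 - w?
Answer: -1/60201 ≈ -1.6611e-5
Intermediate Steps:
1/(-60584 + B(-284, -17)) = 1/(-60584 + (99 - 1*(-284))) = 1/(-60584 + (99 + 284)) = 1/(-60584 + 383) = 1/(-60201) = -1/60201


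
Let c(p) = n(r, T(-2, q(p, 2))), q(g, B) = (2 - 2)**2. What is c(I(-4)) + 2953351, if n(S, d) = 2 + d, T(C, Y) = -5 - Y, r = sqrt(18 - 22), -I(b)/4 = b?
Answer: 2953348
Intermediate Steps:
I(b) = -4*b
r = 2*I (r = sqrt(-4) = 2*I ≈ 2.0*I)
q(g, B) = 0 (q(g, B) = 0**2 = 0)
c(p) = -3 (c(p) = 2 + (-5 - 1*0) = 2 + (-5 + 0) = 2 - 5 = -3)
c(I(-4)) + 2953351 = -3 + 2953351 = 2953348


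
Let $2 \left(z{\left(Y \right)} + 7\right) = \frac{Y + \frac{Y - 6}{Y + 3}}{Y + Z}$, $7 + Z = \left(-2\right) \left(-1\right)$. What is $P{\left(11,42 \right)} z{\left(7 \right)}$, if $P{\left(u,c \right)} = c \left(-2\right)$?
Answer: $\frac{4389}{10} \approx 438.9$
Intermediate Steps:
$Z = -5$ ($Z = -7 - -2 = -7 + 2 = -5$)
$z{\left(Y \right)} = -7 + \frac{Y + \frac{-6 + Y}{3 + Y}}{2 \left(-5 + Y\right)}$ ($z{\left(Y \right)} = -7 + \frac{\left(Y + \frac{Y - 6}{Y + 3}\right) \frac{1}{Y - 5}}{2} = -7 + \frac{\left(Y + \frac{-6 + Y}{3 + Y}\right) \frac{1}{-5 + Y}}{2} = -7 + \frac{\frac{1}{-5 + Y} \left(Y + \frac{-6 + Y}{3 + Y}\right)}{2} = -7 + \frac{Y + \frac{-6 + Y}{3 + Y}}{2 \left(-5 + Y\right)}$)
$P{\left(u,c \right)} = - 2 c$
$P{\left(11,42 \right)} z{\left(7 \right)} = \left(-2\right) 42 \frac{204 - 13 \cdot 7^{2} + 32 \cdot 7}{2 \left(-15 + 7^{2} - 14\right)} = - 84 \frac{204 - 637 + 224}{2 \left(-15 + 49 - 14\right)} = - 84 \frac{204 - 637 + 224}{2 \cdot 20} = - 84 \cdot \frac{1}{2} \cdot \frac{1}{20} \left(-209\right) = \left(-84\right) \left(- \frac{209}{40}\right) = \frac{4389}{10}$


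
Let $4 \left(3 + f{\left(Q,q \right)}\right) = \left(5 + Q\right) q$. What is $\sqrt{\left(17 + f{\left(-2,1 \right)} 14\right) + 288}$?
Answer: $\frac{\sqrt{1094}}{2} \approx 16.538$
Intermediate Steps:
$f{\left(Q,q \right)} = -3 + \frac{q \left(5 + Q\right)}{4}$ ($f{\left(Q,q \right)} = -3 + \frac{\left(5 + Q\right) q}{4} = -3 + \frac{q \left(5 + Q\right)}{4}$)
$\sqrt{\left(17 + f{\left(-2,1 \right)} 14\right) + 288} = \sqrt{\left(17 + \left(-3 + \frac{5}{4} \cdot 1 + \frac{1}{4} \left(-2\right) 1\right) 14\right) + 288} = \sqrt{\left(17 + \left(-3 + \frac{5}{4} - \frac{1}{2}\right) 14\right) + 288} = \sqrt{\left(17 - \frac{63}{2}\right) + 288} = \sqrt{- \frac{29}{2} + 288} = \sqrt{\frac{547}{2}} = \frac{\sqrt{1094}}{2}$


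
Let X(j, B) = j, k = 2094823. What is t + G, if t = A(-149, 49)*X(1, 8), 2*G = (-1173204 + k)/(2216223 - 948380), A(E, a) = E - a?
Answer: -501144209/2535686 ≈ -197.64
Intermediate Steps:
G = 921619/2535686 (G = ((-1173204 + 2094823)/(2216223 - 948380))/2 = (921619/1267843)/2 = (921619*(1/1267843))/2 = (½)*(921619/1267843) = 921619/2535686 ≈ 0.36346)
t = -198 (t = (-149 - 1*49)*1 = (-149 - 49)*1 = -198*1 = -198)
t + G = -198 + 921619/2535686 = -501144209/2535686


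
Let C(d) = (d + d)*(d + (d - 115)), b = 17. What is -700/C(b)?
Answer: 350/1377 ≈ 0.25418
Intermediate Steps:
C(d) = 2*d*(-115 + 2*d) (C(d) = (2*d)*(d + (-115 + d)) = (2*d)*(-115 + 2*d) = 2*d*(-115 + 2*d))
-700/C(b) = -700*1/(34*(-115 + 2*17)) = -700*1/(34*(-115 + 34)) = -700/(2*17*(-81)) = -700/(-2754) = -700*(-1/2754) = 350/1377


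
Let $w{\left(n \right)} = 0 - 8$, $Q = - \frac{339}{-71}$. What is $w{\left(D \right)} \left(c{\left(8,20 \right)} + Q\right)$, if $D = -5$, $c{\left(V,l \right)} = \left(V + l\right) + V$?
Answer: $- \frac{23160}{71} \approx -326.2$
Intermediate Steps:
$c{\left(V,l \right)} = l + 2 V$
$Q = \frac{339}{71}$ ($Q = \left(-339\right) \left(- \frac{1}{71}\right) = \frac{339}{71} \approx 4.7747$)
$w{\left(n \right)} = -8$
$w{\left(D \right)} \left(c{\left(8,20 \right)} + Q\right) = - 8 \left(\left(20 + 2 \cdot 8\right) + \frac{339}{71}\right) = - 8 \left(\left(20 + 16\right) + \frac{339}{71}\right) = - 8 \left(36 + \frac{339}{71}\right) = \left(-8\right) \frac{2895}{71} = - \frac{23160}{71}$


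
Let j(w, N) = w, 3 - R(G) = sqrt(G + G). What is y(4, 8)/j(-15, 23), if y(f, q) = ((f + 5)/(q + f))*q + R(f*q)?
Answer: -1/15 ≈ -0.066667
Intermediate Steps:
R(G) = 3 - sqrt(2)*sqrt(G) (R(G) = 3 - sqrt(G + G) = 3 - sqrt(2*G) = 3 - sqrt(2)*sqrt(G))
y(f, q) = 3 - sqrt(2)*sqrt(f*q) + q*(5 + f)/(f + q) (y(f, q) = ((f + 5)/(q + f))*q + (3 - sqrt(2)*sqrt(f*q)) = ((5 + f)/(f + q))*q + (3 - sqrt(2)*sqrt(f*q)) = q*(5 + f)/(f + q) + (3 - sqrt(2)*sqrt(f*q)) = 3 - sqrt(2)*sqrt(f*q) + q*(5 + f)/(f + q))
y(4, 8)/j(-15, 23) = ((5*8 + 4*8 - 1*4*(-3 + sqrt(2)*sqrt(4*8)) - 1*8*(-3 + sqrt(2)*sqrt(4*8)))/(4 + 8))/(-15) = ((40 + 32 - 1*4*(-3 + sqrt(2)*sqrt(32)) - 1*8*(-3 + sqrt(2)*sqrt(32)))/12)*(-1/15) = ((40 + 32 - 1*4*(-3 + sqrt(2)*(4*sqrt(2))) - 1*8*(-3 + sqrt(2)*(4*sqrt(2))))/12)*(-1/15) = ((40 + 32 - 1*4*(-3 + 8) - 1*8*(-3 + 8))/12)*(-1/15) = ((40 + 32 - 1*4*5 - 1*8*5)/12)*(-1/15) = ((40 + 32 - 20 - 40)/12)*(-1/15) = ((1/12)*12)*(-1/15) = 1*(-1/15) = -1/15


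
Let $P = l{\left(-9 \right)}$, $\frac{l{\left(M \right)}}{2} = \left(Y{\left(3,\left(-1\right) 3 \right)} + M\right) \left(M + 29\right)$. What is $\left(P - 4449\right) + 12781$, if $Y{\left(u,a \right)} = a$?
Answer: $7852$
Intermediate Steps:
$l{\left(M \right)} = 2 \left(-3 + M\right) \left(29 + M\right)$ ($l{\left(M \right)} = 2 \left(\left(-1\right) 3 + M\right) \left(M + 29\right) = 2 \left(-3 + M\right) \left(29 + M\right)$)
$P = -480$ ($P = -174 + 2 \left(-9\right)^{2} + 52 \left(-9\right) = -174 + 2 \cdot 81 - 468 = -174 + 162 - 468 = -480$)
$\left(P - 4449\right) + 12781 = \left(-480 - 4449\right) + 12781 = -4929 + 12781 = 7852$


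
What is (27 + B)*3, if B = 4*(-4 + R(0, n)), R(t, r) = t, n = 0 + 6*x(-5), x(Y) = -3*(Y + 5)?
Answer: 33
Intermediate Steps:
x(Y) = -15 - 3*Y (x(Y) = -3*(5 + Y) = -15 - 3*Y)
n = 0 (n = 0 + 6*(-15 - 3*(-5)) = 0 + 6*(-15 + 15) = 0 + 6*0 = 0 + 0 = 0)
B = -16 (B = 4*(-4 + 0) = 4*(-4) = -16)
(27 + B)*3 = (27 - 16)*3 = 11*3 = 33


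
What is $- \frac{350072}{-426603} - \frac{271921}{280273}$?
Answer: $- \frac{17886584707}{119565302619} \approx -0.1496$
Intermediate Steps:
$- \frac{350072}{-426603} - \frac{271921}{280273} = \left(-350072\right) \left(- \frac{1}{426603}\right) - \frac{271921}{280273} = \frac{350072}{426603} - \frac{271921}{280273} = - \frac{17886584707}{119565302619}$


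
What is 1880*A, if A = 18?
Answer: 33840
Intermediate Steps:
1880*A = 1880*18 = 33840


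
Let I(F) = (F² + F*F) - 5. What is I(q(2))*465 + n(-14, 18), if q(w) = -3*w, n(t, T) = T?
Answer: 31173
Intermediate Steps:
I(F) = -5 + 2*F² (I(F) = (F² + F²) - 5 = 2*F² - 5 = -5 + 2*F²)
I(q(2))*465 + n(-14, 18) = (-5 + 2*(-3*2)²)*465 + 18 = (-5 + 2*(-6)²)*465 + 18 = (-5 + 2*36)*465 + 18 = (-5 + 72)*465 + 18 = 67*465 + 18 = 31155 + 18 = 31173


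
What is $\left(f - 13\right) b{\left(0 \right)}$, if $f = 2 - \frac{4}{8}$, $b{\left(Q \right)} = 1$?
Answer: $- \frac{23}{2} \approx -11.5$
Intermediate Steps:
$f = \frac{3}{2}$ ($f = 2 - \frac{1}{2} = \frac{3}{2} \approx 1.5$)
$\left(f - 13\right) b{\left(0 \right)} = \left(\frac{3}{2} - 13\right) 1 = \left(- \frac{23}{2}\right) 1 = - \frac{23}{2}$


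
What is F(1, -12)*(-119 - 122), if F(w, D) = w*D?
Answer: 2892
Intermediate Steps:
F(w, D) = D*w
F(1, -12)*(-119 - 122) = (-12*1)*(-119 - 122) = -12*(-241) = 2892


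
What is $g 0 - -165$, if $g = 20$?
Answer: $165$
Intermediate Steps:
$g 0 - -165 = 20 \cdot 0 - -165 = 0 + 165 = 165$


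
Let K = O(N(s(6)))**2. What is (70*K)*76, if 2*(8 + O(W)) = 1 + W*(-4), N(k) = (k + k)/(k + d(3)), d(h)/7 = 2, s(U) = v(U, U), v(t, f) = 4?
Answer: 30325330/81 ≈ 3.7439e+5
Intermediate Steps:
s(U) = 4
d(h) = 14 (d(h) = 7*2 = 14)
N(k) = 2*k/(14 + k) (N(k) = (k + k)/(k + 14) = (2*k)/(14 + k) = 2*k/(14 + k))
O(W) = -15/2 - 2*W (O(W) = -8 + (1 + W*(-4))/2 = -8 + (1 - 4*W)/2 = -8 + (1/2 - 2*W) = -15/2 - 2*W)
K = 22801/324 (K = (-15/2 - 4*4/(14 + 4))**2 = (-15/2 - 4*4/18)**2 = (-15/2 - 2*4/9)**2 = (-15/2 - 8/9)**2 = (-151/18)**2 = 22801/324 ≈ 70.373)
(70*K)*76 = (70*(22801/324))*76 = (798035/162)*76 = 30325330/81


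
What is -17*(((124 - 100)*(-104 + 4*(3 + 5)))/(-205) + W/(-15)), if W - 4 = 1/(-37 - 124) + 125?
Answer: 286688/99015 ≈ 2.8954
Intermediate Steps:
W = 20768/161 (W = 4 + (1/(-37 - 124) + 125) = 4 + (1/(-161) + 125) = 4 + (-1/161 + 125) = 4 + 20124/161 = 20768/161 ≈ 128.99)
-17*(((124 - 100)*(-104 + 4*(3 + 5)))/(-205) + W/(-15)) = -17*(((124 - 100)*(-104 + 4*(3 + 5)))/(-205) + (20768/161)/(-15)) = -17*((24*(-104 + 4*8))*(-1/205) + (20768/161)*(-1/15)) = -17*((24*(-104 + 32))*(-1/205) - 20768/2415) = -17*((24*(-72))*(-1/205) - 20768/2415) = -17*(-1728*(-1/205) - 20768/2415) = -17*(1728/205 - 20768/2415) = -17*(-16864/99015) = 286688/99015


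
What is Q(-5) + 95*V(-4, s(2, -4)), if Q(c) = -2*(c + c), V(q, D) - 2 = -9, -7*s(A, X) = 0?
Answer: -645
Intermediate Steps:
s(A, X) = 0 (s(A, X) = -⅐*0 = 0)
V(q, D) = -7 (V(q, D) = 2 - 9 = -7)
Q(c) = -4*c
Q(-5) + 95*V(-4, s(2, -4)) = -4*(-5) + 95*(-7) = 20 - 665 = -645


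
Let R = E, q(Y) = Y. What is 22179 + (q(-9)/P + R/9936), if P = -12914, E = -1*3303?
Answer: 158101257761/7128528 ≈ 22179.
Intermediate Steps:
E = -3303
R = -3303
22179 + (q(-9)/P + R/9936) = 22179 + (-9/(-12914) - 3303/9936) = 22179 + (-9*(-1/12914) - 3303*1/9936) = 22179 + (9/12914 - 367/1104) = 22179 - 2364751/7128528 = 158101257761/7128528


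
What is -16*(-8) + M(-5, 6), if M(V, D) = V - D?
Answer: 117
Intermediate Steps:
-16*(-8) + M(-5, 6) = -16*(-8) + (-5 - 1*6) = 128 + (-5 - 6) = 128 - 11 = 117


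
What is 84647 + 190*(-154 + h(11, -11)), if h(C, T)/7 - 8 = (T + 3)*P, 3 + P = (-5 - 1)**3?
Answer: 2396187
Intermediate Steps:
P = -219 (P = -3 + (-5 - 1)**3 = -3 + (-6)**3 = -3 - 216 = -219)
h(C, T) = -4543 - 1533*T (h(C, T) = 56 + 7*((T + 3)*(-219)) = 56 + 7*((3 + T)*(-219)) = 56 + 7*(-657 - 219*T) = 56 + (-4599 - 1533*T) = -4543 - 1533*T)
84647 + 190*(-154 + h(11, -11)) = 84647 + 190*(-154 + (-4543 - 1533*(-11))) = 84647 + 190*(-154 + (-4543 + 16863)) = 84647 + 190*(-154 + 12320) = 84647 + 190*12166 = 84647 + 2311540 = 2396187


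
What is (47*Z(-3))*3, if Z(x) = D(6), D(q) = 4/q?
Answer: 94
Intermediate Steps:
Z(x) = ⅔ (Z(x) = 4/6 = 4*(⅙) = ⅔)
(47*Z(-3))*3 = (47*(⅔))*3 = (94/3)*3 = 94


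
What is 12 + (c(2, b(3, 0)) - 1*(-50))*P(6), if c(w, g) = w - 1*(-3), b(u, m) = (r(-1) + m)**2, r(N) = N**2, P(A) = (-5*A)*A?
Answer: -9888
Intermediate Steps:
P(A) = -5*A**2
b(u, m) = (1 + m)**2 (b(u, m) = ((-1)**2 + m)**2 = (1 + m)**2)
c(w, g) = 3 + w (c(w, g) = w + 3 = 3 + w)
12 + (c(2, b(3, 0)) - 1*(-50))*P(6) = 12 + ((3 + 2) - 1*(-50))*(-5*6**2) = 12 + (5 + 50)*(-5*36) = 12 + 55*(-180) = 12 - 9900 = -9888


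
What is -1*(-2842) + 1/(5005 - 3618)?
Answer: 3941855/1387 ≈ 2842.0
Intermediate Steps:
-1*(-2842) + 1/(5005 - 3618) = 2842 + 1/1387 = 3941855/1387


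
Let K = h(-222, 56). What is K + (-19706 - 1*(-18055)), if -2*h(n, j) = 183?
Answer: -3485/2 ≈ -1742.5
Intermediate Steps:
h(n, j) = -183/2 (h(n, j) = -1/2*183 = -183/2)
K = -183/2 ≈ -91.500
K + (-19706 - 1*(-18055)) = -183/2 + (-19706 - 1*(-18055)) = -183/2 + (-19706 + 18055) = -183/2 - 1651 = -3485/2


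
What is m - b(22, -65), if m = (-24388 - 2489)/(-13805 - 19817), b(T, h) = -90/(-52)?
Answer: -203547/218543 ≈ -0.93138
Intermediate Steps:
b(T, h) = 45/26 (b(T, h) = -90*(-1/52) = 45/26)
m = 26877/33622 (m = -26877/(-33622) = -26877*(-1/33622) = 26877/33622 ≈ 0.79939)
m - b(22, -65) = 26877/33622 - 1*45/26 = 26877/33622 - 45/26 = -203547/218543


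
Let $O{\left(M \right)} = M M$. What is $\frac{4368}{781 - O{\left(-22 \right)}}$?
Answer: $\frac{1456}{99} \approx 14.707$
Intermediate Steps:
$O{\left(M \right)} = M^{2}$
$\frac{4368}{781 - O{\left(-22 \right)}} = \frac{4368}{781 - \left(-22\right)^{2}} = \frac{4368}{781 - 484} = \frac{4368}{297} = 4368 \cdot \frac{1}{297} = \frac{1456}{99}$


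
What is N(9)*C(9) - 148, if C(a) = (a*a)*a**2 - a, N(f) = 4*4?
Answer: 104684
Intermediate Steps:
N(f) = 16
C(a) = a**4 - a (C(a) = a**2*a**2 - a = a**4 - a)
N(9)*C(9) - 148 = 16*(9**4 - 1*9) - 148 = 16*(6561 - 9) - 148 = 16*6552 - 148 = 104832 - 148 = 104684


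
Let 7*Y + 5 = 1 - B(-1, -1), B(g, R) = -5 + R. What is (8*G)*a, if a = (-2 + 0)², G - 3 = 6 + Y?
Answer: 2080/7 ≈ 297.14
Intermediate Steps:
Y = 2/7 (Y = -5/7 + (1 - (-5 - 1))/7 = -5/7 + (1 - 1*(-6))/7 = -5/7 + (1 + 6)/7 = -5/7 + (⅐)*7 = -5/7 + 1 = 2/7 ≈ 0.28571)
G = 65/7 (G = 3 + (6 + 2/7) = 3 + 44/7 = 65/7 ≈ 9.2857)
a = 4 (a = (-2)² = 4)
(8*G)*a = (8*(65/7))*4 = (520/7)*4 = 2080/7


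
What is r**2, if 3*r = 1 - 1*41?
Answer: 1600/9 ≈ 177.78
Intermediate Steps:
r = -40/3 (r = (1 - 1*41)/3 = (1 - 41)/3 = (1/3)*(-40) = -40/3 ≈ -13.333)
r**2 = (-40/3)**2 = 1600/9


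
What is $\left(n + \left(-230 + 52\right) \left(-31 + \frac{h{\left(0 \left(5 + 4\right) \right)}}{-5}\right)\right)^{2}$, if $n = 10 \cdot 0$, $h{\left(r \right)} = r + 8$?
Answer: $\frac{841812196}{25} \approx 3.3673 \cdot 10^{7}$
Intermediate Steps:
$h{\left(r \right)} = 8 + r$
$n = 0$
$\left(n + \left(-230 + 52\right) \left(-31 + \frac{h{\left(0 \left(5 + 4\right) \right)}}{-5}\right)\right)^{2} = \left(0 + \left(-230 + 52\right) \left(-31 + \frac{8 + 0 \left(5 + 4\right)}{-5}\right)\right)^{2} = \left(0 - 178 \left(-31 + \left(8 + 0 \cdot 9\right) \left(- \frac{1}{5}\right)\right)\right)^{2} = \left(0 - 178 \left(-31 + \left(8 + 0\right) \left(- \frac{1}{5}\right)\right)\right)^{2} = \left(0 - 178 \left(-31 + 8 \left(- \frac{1}{5}\right)\right)\right)^{2} = \left(0 - 178 \left(-31 - \frac{8}{5}\right)\right)^{2} = \left(0 - - \frac{29014}{5}\right)^{2} = \left(0 + \frac{29014}{5}\right)^{2} = \left(\frac{29014}{5}\right)^{2} = \frac{841812196}{25}$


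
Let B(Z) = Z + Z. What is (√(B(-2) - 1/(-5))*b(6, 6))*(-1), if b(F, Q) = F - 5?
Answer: -I*√95/5 ≈ -1.9494*I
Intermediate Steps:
b(F, Q) = -5 + F
B(Z) = 2*Z
(√(B(-2) - 1/(-5))*b(6, 6))*(-1) = (√(2*(-2) - 1/(-5))*(-5 + 6))*(-1) = (√(-4 - 1*(-⅕))*1)*(-1) = (√(-4 + ⅕)*1)*(-1) = (√(-19/5)*1)*(-1) = ((I*√95/5)*1)*(-1) = (I*√95/5)*(-1) = -I*√95/5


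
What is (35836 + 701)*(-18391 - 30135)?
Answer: -1772994462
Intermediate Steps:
(35836 + 701)*(-18391 - 30135) = 36537*(-48526) = -1772994462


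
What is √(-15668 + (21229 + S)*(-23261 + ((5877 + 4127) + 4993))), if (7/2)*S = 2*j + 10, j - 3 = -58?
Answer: 2*I*√2146396119/7 ≈ 13237.0*I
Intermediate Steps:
j = -55 (j = 3 - 58 = -55)
S = -200/7 (S = 2*(2*(-55) + 10)/7 = 2*(-110 + 10)/7 = (2/7)*(-100) = -200/7 ≈ -28.571)
√(-15668 + (21229 + S)*(-23261 + ((5877 + 4127) + 4993))) = √(-15668 + (21229 - 200/7)*(-23261 + ((5877 + 4127) + 4993))) = √(-15668 + 148403*(-23261 + (10004 + 4993))/7) = √(-15668 + 148403*(-23261 + 14997)/7) = √(-15668 + (148403/7)*(-8264)) = √(-15668 - 1226402392/7) = √(-1226512068/7) = 2*I*√2146396119/7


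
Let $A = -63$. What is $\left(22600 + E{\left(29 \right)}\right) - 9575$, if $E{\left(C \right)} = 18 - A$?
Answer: $13106$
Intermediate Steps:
$E{\left(C \right)} = 81$ ($E{\left(C \right)} = 18 - -63 = 18 + 63 = 81$)
$\left(22600 + E{\left(29 \right)}\right) - 9575 = \left(22600 + 81\right) - 9575 = 22681 - 9575 = 13106$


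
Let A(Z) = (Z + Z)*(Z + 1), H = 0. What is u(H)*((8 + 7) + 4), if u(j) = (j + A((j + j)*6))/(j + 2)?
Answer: 0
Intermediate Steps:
A(Z) = 2*Z*(1 + Z) (A(Z) = (2*Z)*(1 + Z) = 2*Z*(1 + Z))
u(j) = (j + 24*j*(1 + 12*j))/(2 + j) (u(j) = (j + 2*((j + j)*6)*(1 + (j + j)*6))/(j + 2) = (j + 2*((2*j)*6)*(1 + (2*j)*6))/(2 + j) = (j + 2*(12*j)*(1 + 12*j))/(2 + j) = (j + 24*j*(1 + 12*j))/(2 + j))
u(H)*((8 + 7) + 4) = (0*(25 + 288*0)/(2 + 0))*((8 + 7) + 4) = (0*(25 + 0)/2)*(15 + 4) = (0*(1/2)*25)*19 = 0*19 = 0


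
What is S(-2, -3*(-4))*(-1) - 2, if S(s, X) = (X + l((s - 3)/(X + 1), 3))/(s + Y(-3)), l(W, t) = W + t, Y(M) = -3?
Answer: 12/13 ≈ 0.92308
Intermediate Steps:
S(s, X) = (3 + X + (-3 + s)/(1 + X))/(-3 + s) (S(s, X) = (X + ((s - 3)/(X + 1) + 3))/(s - 3) = (X + ((-3 + s)/(1 + X) + 3))/(-3 + s) = (X + (3 + (-3 + s)/(1 + X)))/(-3 + s) = (3 + X + (-3 + s)/(1 + X))/(-3 + s))
S(-2, -3*(-4))*(-1) - 2 = ((-2 + 3*(-3*(-4)) + (-3*(-4))*(1 - 3*(-4)))/((1 - 3*(-4))*(-3 - 2)))*(-1) - 2 = ((-2 + 3*12 + 12*(1 + 12))/((1 + 12)*(-5)))*(-1) - 2 = (-⅕*(-2 + 36 + 12*13)/13)*(-1) - 2 = ((1/13)*(-⅕)*(-2 + 36 + 156))*(-1) - 2 = ((1/13)*(-⅕)*190)*(-1) - 2 = -38/13*(-1) - 2 = 38/13 - 2 = 12/13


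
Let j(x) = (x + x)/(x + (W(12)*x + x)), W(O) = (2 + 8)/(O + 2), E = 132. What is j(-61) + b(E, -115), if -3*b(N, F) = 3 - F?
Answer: -2200/57 ≈ -38.596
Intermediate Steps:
b(N, F) = -1 + F/3 (b(N, F) = -(3 - F)/3 = -1 + F/3)
W(O) = 10/(2 + O)
j(x) = 14/19 (j(x) = (x + x)/(x + ((10/(2 + 12))*x + x)) = (2*x)/(x + ((10/14)*x + x)) = (2*x)/(x + ((10*(1/14))*x + x)) = (2*x)/(x + (5*x/7 + x)) = (2*x)/(x + 12*x/7) = (2*x)/((19*x/7)) = (2*x)*(7/(19*x)) = 14/19)
j(-61) + b(E, -115) = 14/19 + (-1 + (1/3)*(-115)) = 14/19 + (-1 - 115/3) = 14/19 - 118/3 = -2200/57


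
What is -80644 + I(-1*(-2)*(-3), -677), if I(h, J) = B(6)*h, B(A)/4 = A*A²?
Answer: -85828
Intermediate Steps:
B(A) = 4*A³ (B(A) = 4*(A*A²) = 4*A³)
I(h, J) = 864*h (I(h, J) = (4*6³)*h = (4*216)*h = 864*h)
-80644 + I(-1*(-2)*(-3), -677) = -80644 + 864*(-1*(-2)*(-3)) = -80644 + 864*(2*(-3)) = -80644 + 864*(-6) = -80644 - 5184 = -85828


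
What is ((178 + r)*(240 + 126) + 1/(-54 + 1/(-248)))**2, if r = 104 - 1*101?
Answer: 787181384843704900/179372449 ≈ 4.3885e+9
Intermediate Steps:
r = 3 (r = 104 - 101 = 3)
((178 + r)*(240 + 126) + 1/(-54 + 1/(-248)))**2 = ((178 + 3)*(240 + 126) + 1/(-54 + 1/(-248)))**2 = (181*366 + 1/(-54 - 1/248))**2 = (66246 + 1/(-13393/248))**2 = (66246 - 248/13393)**2 = (887232430/13393)**2 = 787181384843704900/179372449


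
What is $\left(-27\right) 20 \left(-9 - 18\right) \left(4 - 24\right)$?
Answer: $-291600$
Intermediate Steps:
$\left(-27\right) 20 \left(-9 - 18\right) \left(4 - 24\right) = - 540 \left(\left(-27\right) \left(-20\right)\right) = \left(-540\right) 540 = -291600$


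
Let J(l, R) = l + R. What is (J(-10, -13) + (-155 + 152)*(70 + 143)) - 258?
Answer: -920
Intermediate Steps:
J(l, R) = R + l
(J(-10, -13) + (-155 + 152)*(70 + 143)) - 258 = ((-13 - 10) + (-155 + 152)*(70 + 143)) - 258 = (-23 - 3*213) - 258 = (-23 - 639) - 258 = -662 - 258 = -920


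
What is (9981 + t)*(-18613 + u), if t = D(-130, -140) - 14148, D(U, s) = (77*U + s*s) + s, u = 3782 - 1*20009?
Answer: -184059720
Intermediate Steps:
u = -16227 (u = 3782 - 20009 = -16227)
D(U, s) = s + s**2 + 77*U (D(U, s) = (77*U + s**2) + s = (s**2 + 77*U) + s = s + s**2 + 77*U)
t = -4698 (t = (-140 + (-140)**2 + 77*(-130)) - 14148 = (-140 + 19600 - 10010) - 14148 = 9450 - 14148 = -4698)
(9981 + t)*(-18613 + u) = (9981 - 4698)*(-18613 - 16227) = 5283*(-34840) = -184059720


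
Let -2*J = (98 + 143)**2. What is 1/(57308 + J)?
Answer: 2/56535 ≈ 3.5376e-5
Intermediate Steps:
J = -58081/2 (J = -(98 + 143)**2/2 = -1/2*241**2 = -1/2*58081 = -58081/2 ≈ -29041.)
1/(57308 + J) = 1/(57308 - 58081/2) = 1/(56535/2) = 2/56535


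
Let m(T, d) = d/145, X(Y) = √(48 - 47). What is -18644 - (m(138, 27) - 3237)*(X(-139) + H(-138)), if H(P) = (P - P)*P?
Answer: -2234042/145 ≈ -15407.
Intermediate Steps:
X(Y) = 1 (X(Y) = √1 = 1)
m(T, d) = d/145 (m(T, d) = d*(1/145) = d/145)
H(P) = 0 (H(P) = 0*P = 0)
-18644 - (m(138, 27) - 3237)*(X(-139) + H(-138)) = -18644 - ((1/145)*27 - 3237)*(1 + 0) = -18644 - (27/145 - 3237) = -18644 - (-469338)/145 = -18644 - 1*(-469338/145) = -18644 + 469338/145 = -2234042/145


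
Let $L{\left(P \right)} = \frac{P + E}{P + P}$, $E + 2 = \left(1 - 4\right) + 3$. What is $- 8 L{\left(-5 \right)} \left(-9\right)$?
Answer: $\frac{252}{5} \approx 50.4$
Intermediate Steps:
$E = -2$ ($E = -2 + \left(\left(1 - 4\right) + 3\right) = -2 + \left(-3 + 3\right) = -2 + 0 = -2$)
$L{\left(P \right)} = \frac{-2 + P}{2 P}$ ($L{\left(P \right)} = \frac{P - 2}{P + P} = \frac{-2 + P}{2 P}$)
$- 8 L{\left(-5 \right)} \left(-9\right) = - 8 \frac{-2 - 5}{2 \left(-5\right)} \left(-9\right) = - 8 \cdot \frac{1}{2} \left(- \frac{1}{5}\right) \left(-7\right) \left(-9\right) = \left(-8\right) \frac{7}{10} \left(-9\right) = \left(- \frac{28}{5}\right) \left(-9\right) = \frac{252}{5}$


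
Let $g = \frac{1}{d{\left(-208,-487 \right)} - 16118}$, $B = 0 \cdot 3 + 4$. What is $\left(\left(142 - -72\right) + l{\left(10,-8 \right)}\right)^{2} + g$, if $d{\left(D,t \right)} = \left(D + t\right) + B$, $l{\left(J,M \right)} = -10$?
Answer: $\frac{699523343}{16809} \approx 41616.0$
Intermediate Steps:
$B = 4$ ($B = 0 + 4 = 4$)
$d{\left(D,t \right)} = 4 + D + t$ ($d{\left(D,t \right)} = \left(D + t\right) + 4 = 4 + D + t$)
$g = - \frac{1}{16809}$ ($g = \frac{1}{\left(4 - 208 - 487\right) - 16118} = \frac{1}{-691 - 16118} = \frac{1}{-16809} = - \frac{1}{16809} \approx -5.9492 \cdot 10^{-5}$)
$\left(\left(142 - -72\right) + l{\left(10,-8 \right)}\right)^{2} + g = \left(\left(142 - -72\right) - 10\right)^{2} - \frac{1}{16809} = \left(\left(142 + 72\right) - 10\right)^{2} - \frac{1}{16809} = \left(214 - 10\right)^{2} - \frac{1}{16809} = 204^{2} - \frac{1}{16809} = 41616 - \frac{1}{16809} = \frac{699523343}{16809}$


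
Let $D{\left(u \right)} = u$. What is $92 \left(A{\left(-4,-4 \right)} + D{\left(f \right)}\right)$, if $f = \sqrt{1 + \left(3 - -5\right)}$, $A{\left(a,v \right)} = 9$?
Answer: $1104$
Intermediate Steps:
$f = 3$ ($f = \sqrt{1 + \left(3 + 5\right)} = \sqrt{1 + 8} = \sqrt{9} = 3$)
$92 \left(A{\left(-4,-4 \right)} + D{\left(f \right)}\right) = 92 \left(9 + 3\right) = 92 \cdot 12 = 1104$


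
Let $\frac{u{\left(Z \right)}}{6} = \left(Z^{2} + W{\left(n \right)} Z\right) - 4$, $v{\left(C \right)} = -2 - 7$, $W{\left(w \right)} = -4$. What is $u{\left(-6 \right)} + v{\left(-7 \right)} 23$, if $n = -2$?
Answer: $129$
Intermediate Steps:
$v{\left(C \right)} = -9$ ($v{\left(C \right)} = -2 - 7 = -9$)
$u{\left(Z \right)} = -24 - 24 Z + 6 Z^{2}$ ($u{\left(Z \right)} = 6 \left(\left(Z^{2} - 4 Z\right) - 4\right) = 6 \left(-4 + Z^{2} - 4 Z\right) = -24 - 24 Z + 6 Z^{2}$)
$u{\left(-6 \right)} + v{\left(-7 \right)} 23 = \left(-24 - -144 + 6 \left(-6\right)^{2}\right) - 207 = \left(-24 + 144 + 6 \cdot 36\right) - 207 = \left(-24 + 144 + 216\right) - 207 = 336 - 207 = 129$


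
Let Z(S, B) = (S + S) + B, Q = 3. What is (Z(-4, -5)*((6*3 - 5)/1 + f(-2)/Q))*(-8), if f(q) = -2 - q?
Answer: 1352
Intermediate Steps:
Z(S, B) = B + 2*S (Z(S, B) = 2*S + B = B + 2*S)
(Z(-4, -5)*((6*3 - 5)/1 + f(-2)/Q))*(-8) = ((-5 + 2*(-4))*((6*3 - 5)/1 + (-2 - 1*(-2))/3))*(-8) = ((-5 - 8)*((18 - 5)*1 + (-2 + 2)*(1/3)))*(-8) = -13*(13*1 + 0*(1/3))*(-8) = -13*(13 + 0)*(-8) = -13*13*(-8) = -169*(-8) = 1352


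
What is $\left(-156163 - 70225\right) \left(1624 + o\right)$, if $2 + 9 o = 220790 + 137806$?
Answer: $- \frac{84490265480}{9} \approx -9.3878 \cdot 10^{9}$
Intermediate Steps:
$o = \frac{358594}{9}$ ($o = - \frac{2}{9} + \frac{220790 + 137806}{9} = - \frac{2}{9} + \frac{1}{9} \cdot 358596 = - \frac{2}{9} + 39844 = \frac{358594}{9} \approx 39844.0$)
$\left(-156163 - 70225\right) \left(1624 + o\right) = \left(-156163 - 70225\right) \left(1624 + \frac{358594}{9}\right) = \left(-226388\right) \frac{373210}{9} = - \frac{84490265480}{9}$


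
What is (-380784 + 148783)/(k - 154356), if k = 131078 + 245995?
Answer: -21091/20247 ≈ -1.0417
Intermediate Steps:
k = 377073
(-380784 + 148783)/(k - 154356) = (-380784 + 148783)/(377073 - 154356) = -232001/222717 = -232001*1/222717 = -21091/20247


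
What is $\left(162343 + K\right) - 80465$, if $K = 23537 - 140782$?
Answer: $-35367$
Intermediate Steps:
$K = -117245$
$\left(162343 + K\right) - 80465 = \left(162343 - 117245\right) - 80465 = 45098 - 80465 = -35367$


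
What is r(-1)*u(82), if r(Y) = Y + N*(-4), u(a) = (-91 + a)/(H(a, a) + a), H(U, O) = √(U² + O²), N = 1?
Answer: -45/82 + 45*√2/82 ≈ 0.22731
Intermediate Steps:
H(U, O) = √(O² + U²)
u(a) = (-91 + a)/(a + √2*√(a²)) (u(a) = (-91 + a)/(√(a² + a²) + a) = (-91 + a)/(√(2*a²) + a) = (-91 + a)/(√2*√(a²) + a) = (-91 + a)/(a + √2*√(a²)))
r(Y) = -4 + Y (r(Y) = Y + 1*(-4) = Y - 4 = -4 + Y)
r(-1)*u(82) = (-4 - 1)*((-91 + 82)/(82 + √2*√(82²))) = -5*(-9)/(82 + √2*√6724) = -5*(-9)/(82 + √2*82) = -5*(-9)/(82 + 82*√2) = -(-45)/(82 + 82*√2) = 45/(82 + 82*√2)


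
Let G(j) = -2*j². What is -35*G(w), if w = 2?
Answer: 280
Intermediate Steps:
-35*G(w) = -(-70)*2² = -(-70)*4 = -35*(-8) = 280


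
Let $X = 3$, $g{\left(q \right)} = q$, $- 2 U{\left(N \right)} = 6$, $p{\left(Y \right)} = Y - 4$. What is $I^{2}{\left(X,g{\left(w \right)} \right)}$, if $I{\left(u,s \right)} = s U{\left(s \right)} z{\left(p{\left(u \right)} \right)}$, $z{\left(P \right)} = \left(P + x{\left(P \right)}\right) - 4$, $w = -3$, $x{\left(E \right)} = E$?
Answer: $2916$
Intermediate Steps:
$p{\left(Y \right)} = -4 + Y$
$z{\left(P \right)} = -4 + 2 P$ ($z{\left(P \right)} = \left(P + P\right) - 4 = 2 P - 4 = -4 + 2 P$)
$U{\left(N \right)} = -3$ ($U{\left(N \right)} = \left(- \frac{1}{2}\right) 6 = -3$)
$I{\left(u,s \right)} = - 3 s \left(-12 + 2 u\right)$ ($I{\left(u,s \right)} = s \left(-3\right) \left(-4 + 2 \left(-4 + u\right)\right) = - 3 s \left(-4 + \left(-8 + 2 u\right)\right) = - 3 s \left(-12 + 2 u\right)$)
$I^{2}{\left(X,g{\left(w \right)} \right)} = \left(6 \left(-3\right) \left(6 - 3\right)\right)^{2} = \left(6 \left(-3\right) 3\right)^{2} = \left(-54\right)^{2} = 2916$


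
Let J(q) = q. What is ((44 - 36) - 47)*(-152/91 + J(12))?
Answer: -2820/7 ≈ -402.86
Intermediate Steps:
((44 - 36) - 47)*(-152/91 + J(12)) = ((44 - 36) - 47)*(-152/91 + 12) = (8 - 47)*(-152*1/91 + 12) = -39*(-152/91 + 12) = -39*940/91 = -2820/7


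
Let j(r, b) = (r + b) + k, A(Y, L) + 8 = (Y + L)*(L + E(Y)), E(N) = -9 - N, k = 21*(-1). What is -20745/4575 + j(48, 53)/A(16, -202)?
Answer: -29178781/6437635 ≈ -4.5325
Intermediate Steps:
k = -21
A(Y, L) = -8 + (L + Y)*(-9 + L - Y) (A(Y, L) = -8 + (Y + L)*(L + (-9 - Y)) = -8 + (L + Y)*(-9 + L - Y))
j(r, b) = -21 + b + r (j(r, b) = (r + b) - 21 = (b + r) - 21 = -21 + b + r)
-20745/4575 + j(48, 53)/A(16, -202) = -20745/4575 + (-21 + 53 + 48)/(-8 + (-202)² - 1*16² - 9*(-202) - 9*16) = -20745*1/4575 + 80/(-8 + 40804 - 1*256 + 1818 - 144) = -1383/305 + 80/(-8 + 40804 - 256 + 1818 - 144) = -1383/305 + 80/42214 = -1383/305 + 80*(1/42214) = -1383/305 + 40/21107 = -29178781/6437635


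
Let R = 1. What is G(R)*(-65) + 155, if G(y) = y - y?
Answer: 155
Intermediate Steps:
G(y) = 0
G(R)*(-65) + 155 = 0*(-65) + 155 = 0 + 155 = 155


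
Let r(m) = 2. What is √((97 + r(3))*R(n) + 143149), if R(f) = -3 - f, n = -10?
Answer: √143842 ≈ 379.27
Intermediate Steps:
√((97 + r(3))*R(n) + 143149) = √((97 + 2)*(-3 - 1*(-10)) + 143149) = √(99*(-3 + 10) + 143149) = √(99*7 + 143149) = √(693 + 143149) = √143842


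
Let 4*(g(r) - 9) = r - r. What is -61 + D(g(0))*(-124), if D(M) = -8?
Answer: 931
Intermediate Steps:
g(r) = 9 (g(r) = 9 + (r - r)/4 = 9 + (¼)*0 = 9 + 0 = 9)
-61 + D(g(0))*(-124) = -61 - 8*(-124) = -61 + 992 = 931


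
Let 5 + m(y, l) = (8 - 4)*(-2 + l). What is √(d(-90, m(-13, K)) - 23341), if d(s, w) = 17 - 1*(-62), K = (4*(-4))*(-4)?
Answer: I*√23262 ≈ 152.52*I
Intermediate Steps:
K = 64 (K = -16*(-4) = 64)
m(y, l) = -13 + 4*l (m(y, l) = -5 + (8 - 4)*(-2 + l) = -5 + 4*(-2 + l) = -5 + (-8 + 4*l) = -13 + 4*l)
d(s, w) = 79 (d(s, w) = 17 + 62 = 79)
√(d(-90, m(-13, K)) - 23341) = √(79 - 23341) = √(-23262) = I*√23262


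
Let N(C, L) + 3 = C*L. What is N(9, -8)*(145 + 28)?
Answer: -12975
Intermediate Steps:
N(C, L) = -3 + C*L
N(9, -8)*(145 + 28) = (-3 + 9*(-8))*(145 + 28) = (-3 - 72)*173 = -75*173 = -12975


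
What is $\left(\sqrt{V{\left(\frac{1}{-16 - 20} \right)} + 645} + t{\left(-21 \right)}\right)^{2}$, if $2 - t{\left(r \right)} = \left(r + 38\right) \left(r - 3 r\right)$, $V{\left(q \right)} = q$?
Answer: $\frac{\left(4272 - \sqrt{23219}\right)^{2}}{36} \approx 4.7142 \cdot 10^{5}$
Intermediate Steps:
$t{\left(r \right)} = 2 + 2 r \left(38 + r\right)$ ($t{\left(r \right)} = 2 - \left(r + 38\right) \left(r - 3 r\right) = 2 - \left(38 + r\right) \left(- 2 r\right) = 2 - - 2 r \left(38 + r\right) = 2 + 2 r \left(38 + r\right)$)
$\left(\sqrt{V{\left(\frac{1}{-16 - 20} \right)} + 645} + t{\left(-21 \right)}\right)^{2} = \left(\sqrt{\frac{1}{-16 - 20} + 645} + \left(2 + 2 \left(-21\right)^{2} + 76 \left(-21\right)\right)\right)^{2} = \left(\sqrt{\frac{1}{-36} + 645} + \left(2 + 2 \cdot 441 - 1596\right)\right)^{2} = \left(\sqrt{- \frac{1}{36} + 645} + \left(2 + 882 - 1596\right)\right)^{2} = \left(\sqrt{\frac{23219}{36}} - 712\right)^{2} = \left(\frac{\sqrt{23219}}{6} - 712\right)^{2} = \left(-712 + \frac{\sqrt{23219}}{6}\right)^{2}$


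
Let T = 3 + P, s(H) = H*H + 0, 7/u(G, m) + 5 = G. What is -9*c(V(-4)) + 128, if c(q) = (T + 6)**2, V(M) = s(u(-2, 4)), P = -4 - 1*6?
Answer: 119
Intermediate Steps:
P = -10 (P = -4 - 6 = -10)
u(G, m) = 7/(-5 + G)
s(H) = H**2 (s(H) = H**2 + 0 = H**2)
T = -7 (T = 3 - 10 = -7)
V(M) = 1 (V(M) = (7/(-5 - 2))**2 = (7/(-7))**2 = (7*(-1/7))**2 = (-1)**2 = 1)
c(q) = 1 (c(q) = (-7 + 6)**2 = (-1)**2 = 1)
-9*c(V(-4)) + 128 = -9*1 + 128 = -9 + 128 = 119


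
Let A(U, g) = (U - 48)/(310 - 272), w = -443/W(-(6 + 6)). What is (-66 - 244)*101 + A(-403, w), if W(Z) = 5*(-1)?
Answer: -1190231/38 ≈ -31322.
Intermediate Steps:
W(Z) = -5
w = 443/5 (w = -443/(-5) = -443*(-⅕) = 443/5 ≈ 88.600)
A(U, g) = -24/19 + U/38 (A(U, g) = (-48 + U)/38 = (-48 + U)*(1/38) = -24/19 + U/38)
(-66 - 244)*101 + A(-403, w) = (-66 - 244)*101 + (-24/19 + (1/38)*(-403)) = -310*101 + (-24/19 - 403/38) = -31310 - 451/38 = -1190231/38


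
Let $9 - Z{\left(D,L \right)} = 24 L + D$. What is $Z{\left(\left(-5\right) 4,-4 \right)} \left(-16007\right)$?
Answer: $-2000875$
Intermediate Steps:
$Z{\left(D,L \right)} = 9 - D - 24 L$ ($Z{\left(D,L \right)} = 9 - \left(24 L + D\right) = 9 - \left(D + 24 L\right) = 9 - D - 24 L$)
$Z{\left(\left(-5\right) 4,-4 \right)} \left(-16007\right) = \left(9 - \left(-5\right) 4 - -96\right) \left(-16007\right) = \left(9 - -20 + 96\right) \left(-16007\right) = \left(9 + 20 + 96\right) \left(-16007\right) = 125 \left(-16007\right) = -2000875$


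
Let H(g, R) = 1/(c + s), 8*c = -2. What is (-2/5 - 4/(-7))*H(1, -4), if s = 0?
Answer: -24/35 ≈ -0.68571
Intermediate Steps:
c = -¼ (c = (⅛)*(-2) = -¼ ≈ -0.25000)
H(g, R) = -4 (H(g, R) = 1/(-¼ + 0) = 1/(-¼) = -4)
(-2/5 - 4/(-7))*H(1, -4) = (-2/5 - 4/(-7))*(-4) = (-2*⅕ - 4*(-⅐))*(-4) = (-⅖ + 4/7)*(-4) = (6/35)*(-4) = -24/35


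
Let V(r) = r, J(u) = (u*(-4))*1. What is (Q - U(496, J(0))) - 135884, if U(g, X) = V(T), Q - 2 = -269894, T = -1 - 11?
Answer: -405764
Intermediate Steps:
T = -12
J(u) = -4*u (J(u) = -4*u*1 = -4*u)
Q = -269892 (Q = 2 - 269894 = -269892)
U(g, X) = -12
(Q - U(496, J(0))) - 135884 = (-269892 - 1*(-12)) - 135884 = (-269892 + 12) - 135884 = -269880 - 135884 = -405764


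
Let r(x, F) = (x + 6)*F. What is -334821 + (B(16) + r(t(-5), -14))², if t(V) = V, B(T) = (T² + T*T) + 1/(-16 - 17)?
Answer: -94576580/1089 ≈ -86847.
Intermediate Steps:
B(T) = -1/33 + 2*T² (B(T) = (T² + T²) + 1/(-33) = 2*T² - 1/33 = -1/33 + 2*T²)
r(x, F) = F*(6 + x) (r(x, F) = (6 + x)*F = F*(6 + x))
-334821 + (B(16) + r(t(-5), -14))² = -334821 + ((-1/33 + 2*16²) - 14*(6 - 5))² = -334821 + ((-1/33 + 2*256) - 14*1)² = -334821 + ((-1/33 + 512) - 14)² = -334821 + (16895/33 - 14)² = -334821 + (16433/33)² = -334821 + 270043489/1089 = -94576580/1089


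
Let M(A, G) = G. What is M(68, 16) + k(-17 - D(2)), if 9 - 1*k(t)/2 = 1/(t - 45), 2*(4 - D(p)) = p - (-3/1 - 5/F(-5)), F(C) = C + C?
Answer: 8678/255 ≈ 34.031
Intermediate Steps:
F(C) = 2*C
D(p) = 11/4 - p/2 (D(p) = 4 - (p - (-3/1 - 5/(2*(-5))))/2 = 4 - (p - (-3*1 - 5/(-10)))/2 = 4 - (p - (-3 - 5*(-⅒)))/2 = 4 - (p - (-3 + ½))/2 = 4 - (p - 1*(-5/2))/2 = 4 - (p + 5/2)/2 = 4 - (5/2 + p)/2 = 4 + (-5/4 - p/2) = 11/4 - p/2)
k(t) = 18 - 2/(-45 + t) (k(t) = 18 - 2/(t - 45) = 18 - 2/(-45 + t))
M(68, 16) + k(-17 - D(2)) = 16 + 2*(-406 + 9*(-17 - (11/4 - ½*2)))/(-45 + (-17 - (11/4 - ½*2))) = 16 + 2*(-406 + 9*(-17 - (11/4 - 1)))/(-45 + (-17 - (11/4 - 1))) = 16 + 2*(-406 + 9*(-17 - 1*7/4))/(-45 + (-17 - 1*7/4)) = 16 + 2*(-406 + 9*(-17 - 7/4))/(-45 + (-17 - 7/4)) = 16 + 2*(-406 + 9*(-75/4))/(-45 - 75/4) = 16 + 2*(-406 - 675/4)/(-255/4) = 16 + 2*(-4/255)*(-2299/4) = 16 + 4598/255 = 8678/255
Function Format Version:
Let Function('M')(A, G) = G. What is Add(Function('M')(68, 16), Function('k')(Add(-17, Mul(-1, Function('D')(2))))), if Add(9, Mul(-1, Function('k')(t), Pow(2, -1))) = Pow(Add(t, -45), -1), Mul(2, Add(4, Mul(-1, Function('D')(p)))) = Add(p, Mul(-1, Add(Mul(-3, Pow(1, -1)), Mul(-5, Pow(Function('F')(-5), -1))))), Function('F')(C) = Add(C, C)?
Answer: Rational(8678, 255) ≈ 34.031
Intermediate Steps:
Function('F')(C) = Mul(2, C)
Function('D')(p) = Add(Rational(11, 4), Mul(Rational(-1, 2), p)) (Function('D')(p) = Add(4, Mul(Rational(-1, 2), Add(p, Mul(-1, Add(Mul(-3, Pow(1, -1)), Mul(-5, Pow(Mul(2, -5), -1))))))) = Add(4, Mul(Rational(-1, 2), Add(p, Mul(-1, Add(Mul(-3, 1), Mul(-5, Pow(-10, -1))))))) = Add(4, Mul(Rational(-1, 2), Add(p, Mul(-1, Add(-3, Mul(-5, Rational(-1, 10))))))) = Add(4, Mul(Rational(-1, 2), Add(p, Mul(-1, Add(-3, Rational(1, 2)))))) = Add(4, Mul(Rational(-1, 2), Add(p, Mul(-1, Rational(-5, 2))))) = Add(4, Mul(Rational(-1, 2), Add(p, Rational(5, 2)))) = Add(4, Mul(Rational(-1, 2), Add(Rational(5, 2), p))) = Add(4, Add(Rational(-5, 4), Mul(Rational(-1, 2), p))) = Add(Rational(11, 4), Mul(Rational(-1, 2), p)))
Function('k')(t) = Add(18, Mul(-2, Pow(Add(-45, t), -1))) (Function('k')(t) = Add(18, Mul(-2, Pow(Add(t, -45), -1))) = Add(18, Mul(-2, Pow(Add(-45, t), -1))))
Add(Function('M')(68, 16), Function('k')(Add(-17, Mul(-1, Function('D')(2))))) = Add(16, Mul(2, Pow(Add(-45, Add(-17, Mul(-1, Add(Rational(11, 4), Mul(Rational(-1, 2), 2))))), -1), Add(-406, Mul(9, Add(-17, Mul(-1, Add(Rational(11, 4), Mul(Rational(-1, 2), 2)))))))) = Add(16, Mul(2, Pow(Add(-45, Add(-17, Mul(-1, Add(Rational(11, 4), -1)))), -1), Add(-406, Mul(9, Add(-17, Mul(-1, Add(Rational(11, 4), -1))))))) = Add(16, Mul(2, Pow(Add(-45, Add(-17, Mul(-1, Rational(7, 4)))), -1), Add(-406, Mul(9, Add(-17, Mul(-1, Rational(7, 4))))))) = Add(16, Mul(2, Pow(Add(-45, Add(-17, Rational(-7, 4))), -1), Add(-406, Mul(9, Add(-17, Rational(-7, 4)))))) = Add(16, Mul(2, Pow(Add(-45, Rational(-75, 4)), -1), Add(-406, Mul(9, Rational(-75, 4))))) = Add(16, Mul(2, Pow(Rational(-255, 4), -1), Add(-406, Rational(-675, 4)))) = Add(16, Mul(2, Rational(-4, 255), Rational(-2299, 4))) = Add(16, Rational(4598, 255)) = Rational(8678, 255)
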